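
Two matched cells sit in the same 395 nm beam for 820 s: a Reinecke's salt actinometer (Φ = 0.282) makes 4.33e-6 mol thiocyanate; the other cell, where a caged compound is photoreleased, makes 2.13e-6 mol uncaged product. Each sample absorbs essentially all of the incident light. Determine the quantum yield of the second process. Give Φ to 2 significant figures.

Photons absorbed by the actinometer: 4.33e-6 / 0.282 = 1.535e-5 mol.
Φ(unknown) = 2.13e-6 / 1.535e-5 = 0.14.

Φ = 0.14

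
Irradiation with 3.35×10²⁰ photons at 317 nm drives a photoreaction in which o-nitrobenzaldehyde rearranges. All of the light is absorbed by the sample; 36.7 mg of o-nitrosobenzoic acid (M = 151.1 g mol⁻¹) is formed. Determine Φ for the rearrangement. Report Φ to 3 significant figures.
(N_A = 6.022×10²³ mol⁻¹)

Φ = 0.437

Product: 36.7 mg / 151.1 g mol⁻¹ = 2.429×10⁻⁴ mol.
Moles of photons: 3.35×10²⁰ / 6.022×10²³ = 5.563×10⁻⁴ mol.
Φ = 2.429×10⁻⁴ mol / 5.563×10⁻⁴ mol photons = 0.437.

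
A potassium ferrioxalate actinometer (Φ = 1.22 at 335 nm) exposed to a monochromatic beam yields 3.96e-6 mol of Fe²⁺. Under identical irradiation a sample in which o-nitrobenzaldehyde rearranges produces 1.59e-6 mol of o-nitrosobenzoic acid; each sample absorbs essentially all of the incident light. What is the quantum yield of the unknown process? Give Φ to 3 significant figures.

Φ = 0.490

Photons absorbed by the actinometer: 3.96e-6 / 1.22 = 3.246e-6 mol.
Φ(unknown) = 1.59e-6 / 3.246e-6 = 0.490.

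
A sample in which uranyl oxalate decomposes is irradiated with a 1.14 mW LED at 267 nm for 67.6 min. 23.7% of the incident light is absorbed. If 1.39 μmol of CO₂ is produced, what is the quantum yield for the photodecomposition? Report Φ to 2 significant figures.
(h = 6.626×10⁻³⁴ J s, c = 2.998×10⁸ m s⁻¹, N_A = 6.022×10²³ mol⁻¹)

Φ = 0.57

Product: 1.39 μmol = 1.39×10⁻⁶ mol.
Photon energy at 267 nm: hc/λ = (6.626×10⁻³⁴)(2.998×10⁸)/(267×10⁻⁹) = 7.440×10⁻¹⁹ J.
Energy delivered: (1.14 mW)(4056 s) = 4.624 J.
Photons incident: 4.624 / 7.440×10⁻¹⁹ = 6.215×10¹⁸, i.e. 6.215×10¹⁸/6.022×10²³ = 1.032×10⁻⁵ mol.
Photons absorbed: 0.237 × 1.032×10⁻⁵ = 2.446×10⁻⁶ mol.
Φ = 1.39×10⁻⁶ mol / 2.446×10⁻⁶ mol photons = 0.57.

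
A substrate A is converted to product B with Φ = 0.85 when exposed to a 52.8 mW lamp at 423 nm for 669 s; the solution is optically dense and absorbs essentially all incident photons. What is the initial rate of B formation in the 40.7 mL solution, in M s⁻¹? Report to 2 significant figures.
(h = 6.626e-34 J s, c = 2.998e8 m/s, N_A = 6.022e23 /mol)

3.9e-6 M s⁻¹

Photon energy at 423 nm: hc/λ = (6.626e-34)(2.998e8)/(423e-9) = 4.696e-19 J.
Energy delivered: (52.8 mW)(669 s) = 35.32 J.
Photons incident: 35.32 / 4.696e-19 = 7.521e19, i.e. 7.521e19/6.022e23 = 1.249e-4 mol.
Product formed: 0.85 × 1.249e-4 = 1.062e-4 mol.
Rate: 1.062e-4 mol / (669 s × 0.0407 L) = 3.9e-6 M s⁻¹.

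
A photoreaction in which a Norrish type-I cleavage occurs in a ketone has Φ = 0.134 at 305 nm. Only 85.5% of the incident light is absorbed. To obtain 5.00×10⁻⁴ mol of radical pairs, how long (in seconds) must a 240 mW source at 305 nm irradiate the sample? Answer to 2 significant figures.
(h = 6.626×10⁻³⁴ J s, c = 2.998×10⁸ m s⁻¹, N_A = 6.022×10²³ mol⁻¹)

Photons that must be absorbed: 5.00×10⁻⁴ / 0.134 = 0.003731 mol.
Incident photons needed: 0.003731 / 0.855 = 0.004364 mol.
Photon energy: hc/λ = 6.513×10⁻¹⁹ J; per mole, 3.922×10⁵ J mol⁻¹.
Energy required: 0.004364 × 3.922×10⁵ = 1712 J.
Time: 1712 J / 0.24 W = 7100 s.

t ≈ 7100 s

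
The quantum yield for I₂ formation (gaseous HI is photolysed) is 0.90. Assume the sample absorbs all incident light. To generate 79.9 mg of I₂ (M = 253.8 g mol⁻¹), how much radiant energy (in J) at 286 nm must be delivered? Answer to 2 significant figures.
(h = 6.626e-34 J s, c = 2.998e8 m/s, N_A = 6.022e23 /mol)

150 J

Product: 79.9 mg / 253.8 g mol⁻¹ = 3.148e-4 mol.
Photons that must be absorbed: 3.148e-4 / 0.90 = 3.498e-4 mol.
Photon energy: hc/λ = 6.946e-19 J; per mole, 4.183e5 J mol⁻¹.
Energy required: 3.498e-4 × 4.183e5 = 150 J.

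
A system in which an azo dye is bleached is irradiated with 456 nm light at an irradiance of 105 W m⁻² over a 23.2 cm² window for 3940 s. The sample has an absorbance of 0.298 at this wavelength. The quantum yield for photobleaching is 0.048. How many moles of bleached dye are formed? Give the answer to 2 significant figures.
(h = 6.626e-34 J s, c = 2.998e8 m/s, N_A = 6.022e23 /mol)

8.7e-5 mol

Photon energy at 456 nm: hc/λ = (6.626e-34)(2.998e8)/(456e-9) = 4.356e-19 J.
Energy delivered: (105 W m⁻²)(23.2e-4 m²)(3940 s) = 959.8 J.
Photons incident: 959.8 / 4.356e-19 = 2.203e21, i.e. 2.203e21/6.022e23 = 0.003658 mol.
Fraction absorbed: 1 − 10^(−0.298) = 0.4965.
Photons absorbed: 0.4965 × 0.003658 = 0.001816 mol.
Product: Φ × n_abs = 0.048 × 0.001816 = 8.717e-5 mol.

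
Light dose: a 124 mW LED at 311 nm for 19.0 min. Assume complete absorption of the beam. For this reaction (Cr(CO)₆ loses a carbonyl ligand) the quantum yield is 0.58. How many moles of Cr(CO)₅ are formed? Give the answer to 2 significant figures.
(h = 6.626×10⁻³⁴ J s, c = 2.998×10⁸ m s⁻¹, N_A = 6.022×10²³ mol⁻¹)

2.1×10⁻⁴ mol

Photon energy at 311 nm: hc/λ = (6.626×10⁻³⁴)(2.998×10⁸)/(311×10⁻⁹) = 6.387×10⁻¹⁹ J.
Energy delivered: (124 mW)(1140 s) = 141.4 J.
Photons incident: 141.4 / 6.387×10⁻¹⁹ = 2.214×10²⁰, i.e. 2.214×10²⁰/6.022×10²³ = 3.677×10⁻⁴ mol.
Product: Φ × n_abs = 0.58 × 3.677×10⁻⁴ = 2.133×10⁻⁴ mol.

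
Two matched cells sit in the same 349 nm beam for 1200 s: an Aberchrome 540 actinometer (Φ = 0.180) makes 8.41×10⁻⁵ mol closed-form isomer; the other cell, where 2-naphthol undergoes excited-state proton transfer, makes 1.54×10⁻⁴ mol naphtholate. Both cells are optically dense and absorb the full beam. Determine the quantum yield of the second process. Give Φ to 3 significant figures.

Photons absorbed by the actinometer: 8.41×10⁻⁵ / 0.180 = 4.672×10⁻⁴ mol.
Φ(unknown) = 1.54×10⁻⁴ / 4.672×10⁻⁴ = 0.330.

Φ = 0.330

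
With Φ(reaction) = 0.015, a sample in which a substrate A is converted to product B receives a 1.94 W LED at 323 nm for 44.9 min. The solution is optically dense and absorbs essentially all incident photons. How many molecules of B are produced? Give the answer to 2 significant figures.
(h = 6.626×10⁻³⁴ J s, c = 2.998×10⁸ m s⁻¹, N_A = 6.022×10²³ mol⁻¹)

Photon energy at 323 nm: hc/λ = (6.626×10⁻³⁴)(2.998×10⁸)/(323×10⁻⁹) = 6.150×10⁻¹⁹ J.
Energy delivered: (1.94 W)(2694 s) = 5226 J.
Photons incident: 5226 / 6.150×10⁻¹⁹ = 8.498×10²¹, i.e. 8.498×10²¹/6.022×10²³ = 0.01411 mol.
Product: Φ × n_abs = 0.015 × 0.01411 = 2.117×10⁻⁴ mol.
As a count: 2.117×10⁻⁴ × 6.022×10²³ = 1.3×10²⁰.

1.3×10²⁰ molecules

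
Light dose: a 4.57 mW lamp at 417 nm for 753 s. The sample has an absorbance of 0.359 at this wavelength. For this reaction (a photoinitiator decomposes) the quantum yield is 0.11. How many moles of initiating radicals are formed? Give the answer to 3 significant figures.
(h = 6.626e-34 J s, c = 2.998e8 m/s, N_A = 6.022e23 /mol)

Photon energy at 417 nm: hc/λ = (6.626e-34)(2.998e8)/(417e-9) = 4.764e-19 J.
Energy delivered: (4.57 mW)(753 s) = 3.441 J.
Photons incident: 3.441 / 4.764e-19 = 7.223e18, i.e. 7.223e18/6.022e23 = 1.199e-5 mol.
Fraction absorbed: 1 − 10^(−0.359) = 0.5625.
Photons absorbed: 0.5625 × 1.199e-5 = 6.744e-6 mol.
Product: Φ × n_abs = 0.11 × 6.744e-6 = 7.418e-7 mol.

7.42e-7 mol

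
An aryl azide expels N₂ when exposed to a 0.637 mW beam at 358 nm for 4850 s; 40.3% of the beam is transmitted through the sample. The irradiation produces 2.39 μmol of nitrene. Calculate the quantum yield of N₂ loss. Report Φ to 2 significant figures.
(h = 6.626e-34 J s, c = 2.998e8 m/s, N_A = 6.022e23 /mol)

Φ = 0.43

Product: 2.39 μmol = 2.39e-6 mol.
Photon energy at 358 nm: hc/λ = (6.626e-34)(2.998e8)/(358e-9) = 5.549e-19 J.
Energy delivered: (0.637 mW)(4850 s) = 3.089 J.
Photons incident: 3.089 / 5.549e-19 = 5.567e18, i.e. 5.567e18/6.022e23 = 9.244e-6 mol.
Fraction absorbed: 1 − 40.3/100 = 0.5970.
Photons absorbed: 0.5970 × 9.244e-6 = 5.519e-6 mol.
Φ = 2.39e-6 mol / 5.519e-6 mol photons = 0.43.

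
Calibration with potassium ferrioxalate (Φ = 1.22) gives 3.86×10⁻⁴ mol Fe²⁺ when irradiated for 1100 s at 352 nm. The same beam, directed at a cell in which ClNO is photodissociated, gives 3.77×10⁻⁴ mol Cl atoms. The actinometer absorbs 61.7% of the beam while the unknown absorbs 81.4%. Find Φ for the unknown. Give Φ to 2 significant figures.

Φ = 0.90

Photons absorbed by the actinometer: 3.86×10⁻⁴ / 1.22 = 3.164×10⁻⁴ mol.
Incident flux: 3.164×10⁻⁴ / 0.617 = 5.128×10⁻⁴ einstein.
Absorbed by unknown: 0.814 × 5.128×10⁻⁴ = 4.174×10⁻⁴ mol.
Φ(unknown) = 3.77×10⁻⁴ / 4.174×10⁻⁴ = 0.90.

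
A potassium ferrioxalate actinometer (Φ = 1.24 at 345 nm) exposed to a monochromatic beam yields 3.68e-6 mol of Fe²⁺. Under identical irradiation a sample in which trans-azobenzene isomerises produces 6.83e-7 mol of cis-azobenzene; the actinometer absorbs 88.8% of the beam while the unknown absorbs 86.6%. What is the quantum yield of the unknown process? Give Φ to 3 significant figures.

Φ = 0.236

Photons absorbed by the actinometer: 3.68e-6 / 1.24 = 2.968e-6 mol.
Incident flux: 2.968e-6 / 0.888 = 3.342e-6 einstein.
Absorbed by unknown: 0.866 × 3.342e-6 = 2.894e-6 mol.
Φ(unknown) = 6.83e-7 / 2.894e-6 = 0.236.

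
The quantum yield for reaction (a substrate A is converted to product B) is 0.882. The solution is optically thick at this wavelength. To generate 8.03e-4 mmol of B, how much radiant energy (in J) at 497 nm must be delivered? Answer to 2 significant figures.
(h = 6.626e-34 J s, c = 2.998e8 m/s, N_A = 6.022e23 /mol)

0.22 J

Product: 8.03e-4 mmol = 8.03e-7 mol.
Photons that must be absorbed: 8.03e-7 / 0.882 = 9.104e-7 mol.
Photon energy: hc/λ = 3.997e-19 J; per mole, 2.407e5 J mol⁻¹.
Energy required: 9.104e-7 × 2.407e5 = 0.22 J.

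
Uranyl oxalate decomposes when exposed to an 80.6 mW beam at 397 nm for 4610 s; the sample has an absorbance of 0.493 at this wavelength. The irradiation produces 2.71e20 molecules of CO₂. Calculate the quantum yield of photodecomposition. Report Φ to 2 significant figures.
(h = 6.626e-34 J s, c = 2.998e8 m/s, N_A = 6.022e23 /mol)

Φ = 0.54

Product: 2.71e20 / 6.022e23 = 4.500e-4 mol.
Photon energy at 397 nm: hc/λ = (6.626e-34)(2.998e8)/(397e-9) = 5.004e-19 J.
Energy delivered: (80.6 mW)(4610 s) = 371.6 J.
Photons incident: 371.6 / 5.004e-19 = 7.426e20, i.e. 7.426e20/6.022e23 = 0.001233 mol.
Fraction absorbed: 1 − 10^(−0.493) = 0.6786.
Photons absorbed: 0.6786 × 0.001233 = 8.367e-4 mol.
Φ = 4.500e-4 mol / 8.367e-4 mol photons = 0.54.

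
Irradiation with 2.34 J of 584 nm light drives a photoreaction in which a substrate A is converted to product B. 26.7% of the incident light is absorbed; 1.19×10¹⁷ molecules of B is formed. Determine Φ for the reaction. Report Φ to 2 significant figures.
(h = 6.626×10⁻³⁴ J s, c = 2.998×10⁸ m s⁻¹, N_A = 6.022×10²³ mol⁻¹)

Φ = 0.065

Product: 1.19×10¹⁷ / 6.022×10²³ = 1.976×10⁻⁷ mol.
Photon energy at 584 nm: hc/λ = (6.626×10⁻³⁴)(2.998×10⁸)/(584×10⁻⁹) = 3.401×10⁻¹⁹ J.
Photons incident: 2.34 / 3.401×10⁻¹⁹ = 6.880×10¹⁸, i.e. 6.880×10¹⁸/6.022×10²³ = 1.142×10⁻⁵ mol.
Photons absorbed: 0.267 × 1.142×10⁻⁵ = 3.049×10⁻⁶ mol.
Φ = 1.976×10⁻⁷ mol / 3.049×10⁻⁶ mol photons = 0.065.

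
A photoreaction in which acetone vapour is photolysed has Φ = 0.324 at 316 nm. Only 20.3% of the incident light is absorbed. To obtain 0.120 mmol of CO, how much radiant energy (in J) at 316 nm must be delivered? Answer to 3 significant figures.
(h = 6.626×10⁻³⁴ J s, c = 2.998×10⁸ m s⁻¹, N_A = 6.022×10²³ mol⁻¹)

691 J

Product: 0.120 mmol = 1.20×10⁻⁴ mol.
Photons that must be absorbed: 1.20×10⁻⁴ / 0.324 = 3.704×10⁻⁴ mol.
Incident photons needed: 3.704×10⁻⁴ / 0.203 = 0.001825 mol.
Photon energy: hc/λ = 6.286×10⁻¹⁹ J; per mole, 3.785×10⁵ J mol⁻¹.
Energy required: 0.001825 × 3.785×10⁵ = 691 J.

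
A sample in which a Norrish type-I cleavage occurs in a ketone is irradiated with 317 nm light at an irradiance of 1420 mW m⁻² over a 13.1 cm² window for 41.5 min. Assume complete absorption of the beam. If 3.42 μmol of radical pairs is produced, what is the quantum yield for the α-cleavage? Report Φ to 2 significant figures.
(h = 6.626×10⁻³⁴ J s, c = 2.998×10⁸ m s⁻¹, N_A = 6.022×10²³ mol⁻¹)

Product: 3.42 μmol = 3.42×10⁻⁶ mol.
Photon energy at 317 nm: hc/λ = (6.626×10⁻³⁴)(2.998×10⁸)/(317×10⁻⁹) = 6.266×10⁻¹⁹ J.
Energy delivered: (1420 mW m⁻²)(13.1×10⁻⁴ m²)(2490 s) = 4.632 J.
Photons incident: 4.632 / 6.266×10⁻¹⁹ = 7.392×10¹⁸, i.e. 7.392×10¹⁸/6.022×10²³ = 1.227×10⁻⁵ mol.
Φ = 3.42×10⁻⁶ mol / 1.227×10⁻⁵ mol photons = 0.28.

Φ = 0.28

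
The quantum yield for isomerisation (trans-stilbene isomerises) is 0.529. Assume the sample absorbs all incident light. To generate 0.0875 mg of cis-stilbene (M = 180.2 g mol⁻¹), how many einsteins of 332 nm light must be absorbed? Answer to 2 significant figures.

Product: 0.0875 mg / 180.2 g mol⁻¹ = 4.856×10⁻⁷ mol.
Photons that must be absorbed: 4.856×10⁻⁷ / 0.529 = 9.180×10⁻⁷ mol.

9.2×10⁻⁷ einstein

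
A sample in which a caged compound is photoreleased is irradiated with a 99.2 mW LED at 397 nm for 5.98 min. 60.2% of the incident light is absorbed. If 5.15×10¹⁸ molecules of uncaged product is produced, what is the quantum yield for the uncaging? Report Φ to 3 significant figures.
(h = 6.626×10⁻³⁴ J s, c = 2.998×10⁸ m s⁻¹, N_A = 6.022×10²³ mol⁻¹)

Φ = 0.120

Product: 5.15×10¹⁸ / 6.022×10²³ = 8.552×10⁻⁶ mol.
Photon energy at 397 nm: hc/λ = (6.626×10⁻³⁴)(2.998×10⁸)/(397×10⁻⁹) = 5.004×10⁻¹⁹ J.
Energy delivered: (99.2 mW)(358.8 s) = 35.59 J.
Photons incident: 35.59 / 5.004×10⁻¹⁹ = 7.112×10¹⁹, i.e. 7.112×10¹⁹/6.022×10²³ = 1.181×10⁻⁴ mol.
Photons absorbed: 0.602 × 1.181×10⁻⁴ = 7.110×10⁻⁵ mol.
Φ = 8.552×10⁻⁶ mol / 7.110×10⁻⁵ mol photons = 0.120.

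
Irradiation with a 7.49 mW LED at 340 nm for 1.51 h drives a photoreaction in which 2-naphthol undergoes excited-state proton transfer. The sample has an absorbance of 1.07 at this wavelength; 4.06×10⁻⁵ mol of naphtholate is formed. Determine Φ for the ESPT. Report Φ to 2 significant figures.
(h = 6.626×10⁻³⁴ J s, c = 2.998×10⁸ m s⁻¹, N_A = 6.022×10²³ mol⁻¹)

Φ = 0.38

Photon energy at 340 nm: hc/λ = (6.626×10⁻³⁴)(2.998×10⁸)/(340×10⁻⁹) = 5.843×10⁻¹⁹ J.
Energy delivered: (7.49 mW)(5436 s) = 40.72 J.
Photons incident: 40.72 / 5.843×10⁻¹⁹ = 6.969×10¹⁹, i.e. 6.969×10¹⁹/6.022×10²³ = 1.157×10⁻⁴ mol.
Fraction absorbed: 1 − 10^(−1.07) = 0.9149.
Photons absorbed: 0.9149 × 1.157×10⁻⁴ = 1.059×10⁻⁴ mol.
Φ = 4.06×10⁻⁵ mol / 1.059×10⁻⁴ mol photons = 0.38.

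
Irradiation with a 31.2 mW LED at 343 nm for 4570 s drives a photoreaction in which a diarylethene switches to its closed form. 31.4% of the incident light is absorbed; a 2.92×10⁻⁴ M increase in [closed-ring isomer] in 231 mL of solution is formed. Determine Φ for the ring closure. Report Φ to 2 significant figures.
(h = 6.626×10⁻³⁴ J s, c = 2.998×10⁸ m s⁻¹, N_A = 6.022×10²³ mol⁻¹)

Φ = 0.53

Product: (2.92×10⁻⁴ M)(0.231 L) = 6.745×10⁻⁵ mol.
Photon energy at 343 nm: hc/λ = (6.626×10⁻³⁴)(2.998×10⁸)/(343×10⁻⁹) = 5.791×10⁻¹⁹ J.
Energy delivered: (31.2 mW)(4570 s) = 142.6 J.
Photons incident: 142.6 / 5.791×10⁻¹⁹ = 2.462×10²⁰, i.e. 2.462×10²⁰/6.022×10²³ = 4.088×10⁻⁴ mol.
Photons absorbed: 0.314 × 4.088×10⁻⁴ = 1.284×10⁻⁴ mol.
Φ = 6.745×10⁻⁵ mol / 1.284×10⁻⁴ mol photons = 0.53.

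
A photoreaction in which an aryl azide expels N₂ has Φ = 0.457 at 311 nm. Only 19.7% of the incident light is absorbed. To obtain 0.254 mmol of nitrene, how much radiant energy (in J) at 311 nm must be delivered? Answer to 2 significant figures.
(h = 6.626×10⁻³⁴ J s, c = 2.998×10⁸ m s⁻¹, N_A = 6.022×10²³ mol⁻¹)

1100 J

Product: 0.254 mmol = 2.54×10⁻⁴ mol.
Photons that must be absorbed: 2.54×10⁻⁴ / 0.457 = 5.558×10⁻⁴ mol.
Incident photons needed: 5.558×10⁻⁴ / 0.197 = 0.002821 mol.
Photon energy: hc/λ = 6.387×10⁻¹⁹ J; per mole, 3.846×10⁵ J mol⁻¹.
Energy required: 0.002821 × 3.846×10⁵ = 1100 J.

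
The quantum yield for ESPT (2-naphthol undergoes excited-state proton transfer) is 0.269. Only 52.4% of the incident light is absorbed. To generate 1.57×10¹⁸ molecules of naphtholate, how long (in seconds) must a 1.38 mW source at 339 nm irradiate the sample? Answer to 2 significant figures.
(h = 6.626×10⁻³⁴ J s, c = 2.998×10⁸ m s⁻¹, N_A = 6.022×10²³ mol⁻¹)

t ≈ 4700 s

Product: 1.57×10¹⁸ / 6.022×10²³ = 2.607×10⁻⁶ mol.
Photons that must be absorbed: 2.607×10⁻⁶ / 0.269 = 9.691×10⁻⁶ mol.
Incident photons needed: 9.691×10⁻⁶ / 0.524 = 1.849×10⁻⁵ mol.
Photon energy: hc/λ = 5.860×10⁻¹⁹ J; per mole, 3.529×10⁵ J mol⁻¹.
Energy required: 1.849×10⁻⁵ × 3.529×10⁵ = 6.525 J.
Time: 6.525 J / 0.00138 W = 4700 s.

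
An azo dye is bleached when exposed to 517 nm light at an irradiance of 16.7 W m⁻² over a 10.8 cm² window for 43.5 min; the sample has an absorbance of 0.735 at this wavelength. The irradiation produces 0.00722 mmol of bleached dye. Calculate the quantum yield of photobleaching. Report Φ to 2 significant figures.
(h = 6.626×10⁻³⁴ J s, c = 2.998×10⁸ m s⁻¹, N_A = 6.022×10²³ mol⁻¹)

Φ = 0.043

Product: 0.00722 mmol = 7.22×10⁻⁶ mol.
Photon energy at 517 nm: hc/λ = (6.626×10⁻³⁴)(2.998×10⁸)/(517×10⁻⁹) = 3.842×10⁻¹⁹ J.
Energy delivered: (16.7 W m⁻²)(10.8×10⁻⁴ m²)(2610 s) = 47.07 J.
Photons incident: 47.07 / 3.842×10⁻¹⁹ = 1.225×10²⁰, i.e. 1.225×10²⁰/6.022×10²³ = 2.034×10⁻⁴ mol.
Fraction absorbed: 1 − 10^(−0.735) = 0.8159.
Photons absorbed: 0.8159 × 2.034×10⁻⁴ = 1.660×10⁻⁴ mol.
Φ = 7.22×10⁻⁶ mol / 1.660×10⁻⁴ mol photons = 0.043.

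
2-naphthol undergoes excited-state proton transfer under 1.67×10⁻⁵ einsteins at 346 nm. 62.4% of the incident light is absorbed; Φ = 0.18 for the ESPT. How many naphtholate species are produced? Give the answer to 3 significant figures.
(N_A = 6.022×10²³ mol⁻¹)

Photons absorbed: 0.624 × 1.67×10⁻⁵ = 1.042×10⁻⁵ mol.
Product: Φ × n_abs = 0.18 × 1.042×10⁻⁵ = 1.876×10⁻⁶ mol.
As a count: 1.876×10⁻⁶ × 6.022×10²³ = 1.13×10¹⁸.

1.13×10¹⁸ species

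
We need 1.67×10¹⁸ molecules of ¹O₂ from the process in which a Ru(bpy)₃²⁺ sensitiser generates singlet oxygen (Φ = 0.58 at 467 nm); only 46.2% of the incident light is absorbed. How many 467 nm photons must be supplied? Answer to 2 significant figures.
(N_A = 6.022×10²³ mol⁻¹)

Product: 1.67×10¹⁸ / 6.022×10²³ = 2.773×10⁻⁶ mol.
Photons that must be absorbed: 2.773×10⁻⁶ / 0.58 = 4.781×10⁻⁶ mol.
Incident photons needed: 4.781×10⁻⁶ / 0.462 = 1.035×10⁻⁵ mol.
Photon count: 1.035×10⁻⁵ × 6.022×10²³ = 6.2×10¹⁸.

6.2×10¹⁸ photons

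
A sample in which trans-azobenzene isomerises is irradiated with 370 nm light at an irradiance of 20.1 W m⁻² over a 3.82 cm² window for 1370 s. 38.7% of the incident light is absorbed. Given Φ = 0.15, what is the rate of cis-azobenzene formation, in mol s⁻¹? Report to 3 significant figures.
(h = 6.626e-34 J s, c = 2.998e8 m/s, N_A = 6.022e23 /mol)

Photon energy at 370 nm: hc/λ = (6.626e-34)(2.998e8)/(370e-9) = 5.369e-19 J.
Energy delivered: (20.1 W m⁻²)(3.82e-4 m²)(1370 s) = 10.52 J.
Photons incident: 10.52 / 5.369e-19 = 1.959e19, i.e. 1.959e19/6.022e23 = 3.253e-5 mol.
Photons absorbed: 0.387 × 3.253e-5 = 1.259e-5 mol.
Product formed: 0.15 × 1.259e-5 = 1.888e-6 mol.
Rate: 1.888e-6 / 1370 s = 1.38e-9 mol s⁻¹.

1.38e-9 mol s⁻¹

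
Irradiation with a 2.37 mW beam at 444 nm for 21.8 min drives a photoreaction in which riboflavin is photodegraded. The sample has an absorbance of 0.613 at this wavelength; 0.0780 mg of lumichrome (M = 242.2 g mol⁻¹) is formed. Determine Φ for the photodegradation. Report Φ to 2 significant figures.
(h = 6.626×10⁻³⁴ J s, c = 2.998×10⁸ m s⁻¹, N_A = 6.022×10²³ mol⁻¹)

Φ = 0.037

Product: 0.0780 mg / 242.2 g mol⁻¹ = 3.220×10⁻⁷ mol.
Photon energy at 444 nm: hc/λ = (6.626×10⁻³⁴)(2.998×10⁸)/(444×10⁻⁹) = 4.474×10⁻¹⁹ J.
Energy delivered: (2.37 mW)(1308 s) = 3.100 J.
Photons incident: 3.100 / 4.474×10⁻¹⁹ = 6.929×10¹⁸, i.e. 6.929×10¹⁸/6.022×10²³ = 1.151×10⁻⁵ mol.
Fraction absorbed: 1 − 10^(−0.613) = 0.7562.
Photons absorbed: 0.7562 × 1.151×10⁻⁵ = 8.704×10⁻⁶ mol.
Φ = 3.220×10⁻⁷ mol / 8.704×10⁻⁶ mol photons = 0.037.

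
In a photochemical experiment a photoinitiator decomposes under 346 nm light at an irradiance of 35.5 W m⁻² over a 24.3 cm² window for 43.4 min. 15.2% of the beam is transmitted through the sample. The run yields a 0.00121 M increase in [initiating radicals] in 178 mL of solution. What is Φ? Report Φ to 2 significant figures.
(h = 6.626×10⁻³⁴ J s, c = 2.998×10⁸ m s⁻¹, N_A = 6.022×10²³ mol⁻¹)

Product: (0.00121 M)(0.178 L) = 2.154×10⁻⁴ mol.
Photon energy at 346 nm: hc/λ = (6.626×10⁻³⁴)(2.998×10⁸)/(346×10⁻⁹) = 5.741×10⁻¹⁹ J.
Energy delivered: (35.5 W m⁻²)(24.3×10⁻⁴ m²)(2604 s) = 224.6 J.
Photons incident: 224.6 / 5.741×10⁻¹⁹ = 3.912×10²⁰, i.e. 3.912×10²⁰/6.022×10²³ = 6.496×10⁻⁴ mol.
Fraction absorbed: 1 − 15.2/100 = 0.8480.
Photons absorbed: 0.8480 × 6.496×10⁻⁴ = 5.509×10⁻⁴ mol.
Φ = 2.154×10⁻⁴ mol / 5.509×10⁻⁴ mol photons = 0.39.

Φ = 0.39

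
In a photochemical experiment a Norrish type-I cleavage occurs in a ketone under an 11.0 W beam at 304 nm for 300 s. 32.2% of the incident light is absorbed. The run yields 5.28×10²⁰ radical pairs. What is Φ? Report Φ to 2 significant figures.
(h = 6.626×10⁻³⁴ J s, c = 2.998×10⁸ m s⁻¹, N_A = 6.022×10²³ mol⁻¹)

Product: 5.28×10²⁰ / 6.022×10²³ = 8.768×10⁻⁴ mol.
Photon energy at 304 nm: hc/λ = (6.626×10⁻³⁴)(2.998×10⁸)/(304×10⁻⁹) = 6.534×10⁻¹⁹ J.
Energy delivered: (11.0 W)(300 s) = 3300 J.
Photons incident: 3300 / 6.534×10⁻¹⁹ = 5.051×10²¹, i.e. 5.051×10²¹/6.022×10²³ = 0.008388 mol.
Photons absorbed: 0.322 × 0.008388 = 0.002701 mol.
Φ = 8.768×10⁻⁴ mol / 0.002701 mol photons = 0.32.

Φ = 0.32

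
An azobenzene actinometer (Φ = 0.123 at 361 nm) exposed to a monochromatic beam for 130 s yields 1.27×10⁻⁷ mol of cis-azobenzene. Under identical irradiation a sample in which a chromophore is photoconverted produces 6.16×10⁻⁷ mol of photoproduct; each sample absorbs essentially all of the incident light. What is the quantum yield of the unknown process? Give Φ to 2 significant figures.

Photons absorbed by the actinometer: 1.27×10⁻⁷ / 0.123 = 1.033×10⁻⁶ mol.
Φ(unknown) = 6.16×10⁻⁷ / 1.033×10⁻⁶ = 0.60.

Φ = 0.60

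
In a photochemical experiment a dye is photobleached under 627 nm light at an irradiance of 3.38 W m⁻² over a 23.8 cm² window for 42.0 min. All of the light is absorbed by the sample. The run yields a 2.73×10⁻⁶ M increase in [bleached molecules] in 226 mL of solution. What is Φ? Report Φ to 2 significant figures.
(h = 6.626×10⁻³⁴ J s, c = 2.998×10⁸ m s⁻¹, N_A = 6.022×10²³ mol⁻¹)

Φ = 0.0058

Product: (2.73×10⁻⁶ M)(0.226 L) = 6.170×10⁻⁷ mol.
Photon energy at 627 nm: hc/λ = (6.626×10⁻³⁴)(2.998×10⁸)/(627×10⁻⁹) = 3.168×10⁻¹⁹ J.
Energy delivered: (3.38 W m⁻²)(23.8×10⁻⁴ m²)(2520 s) = 20.27 J.
Photons incident: 20.27 / 3.168×10⁻¹⁹ = 6.398×10¹⁹, i.e. 6.398×10¹⁹/6.022×10²³ = 1.062×10⁻⁴ mol.
Φ = 6.170×10⁻⁷ mol / 1.062×10⁻⁴ mol photons = 0.0058.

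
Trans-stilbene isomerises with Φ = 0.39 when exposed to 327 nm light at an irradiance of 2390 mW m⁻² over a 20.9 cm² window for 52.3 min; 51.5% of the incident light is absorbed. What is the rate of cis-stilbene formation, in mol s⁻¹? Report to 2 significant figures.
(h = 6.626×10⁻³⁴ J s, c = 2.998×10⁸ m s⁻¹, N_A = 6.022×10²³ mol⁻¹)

Photon energy at 327 nm: hc/λ = (6.626×10⁻³⁴)(2.998×10⁸)/(327×10⁻⁹) = 6.075×10⁻¹⁹ J.
Energy delivered: (2390 mW m⁻²)(20.9×10⁻⁴ m²)(3138 s) = 15.67 J.
Photons incident: 15.67 / 6.075×10⁻¹⁹ = 2.579×10¹⁹, i.e. 2.579×10¹⁹/6.022×10²³ = 4.283×10⁻⁵ mol.
Photons absorbed: 0.515 × 4.283×10⁻⁵ = 2.206×10⁻⁵ mol.
Product formed: 0.39 × 2.206×10⁻⁵ = 8.603×10⁻⁶ mol.
Rate: 8.603×10⁻⁶ / 3138 s = 2.7×10⁻⁹ mol s⁻¹.

2.7×10⁻⁹ mol s⁻¹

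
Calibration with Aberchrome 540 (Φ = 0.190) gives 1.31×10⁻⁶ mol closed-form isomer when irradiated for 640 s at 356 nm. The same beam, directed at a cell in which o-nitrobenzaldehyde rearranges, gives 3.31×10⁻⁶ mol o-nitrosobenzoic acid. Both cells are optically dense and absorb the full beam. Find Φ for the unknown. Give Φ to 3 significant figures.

Photons absorbed by the actinometer: 1.31×10⁻⁶ / 0.190 = 6.895×10⁻⁶ mol.
Φ(unknown) = 3.31×10⁻⁶ / 6.895×10⁻⁶ = 0.480.

Φ = 0.480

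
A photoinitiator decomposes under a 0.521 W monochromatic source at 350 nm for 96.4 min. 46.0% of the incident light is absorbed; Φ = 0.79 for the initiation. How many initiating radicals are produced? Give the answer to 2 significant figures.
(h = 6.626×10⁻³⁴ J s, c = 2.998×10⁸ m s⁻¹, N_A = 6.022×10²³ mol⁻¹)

Photon energy at 350 nm: hc/λ = (6.626×10⁻³⁴)(2.998×10⁸)/(350×10⁻⁹) = 5.676×10⁻¹⁹ J.
Energy delivered: (0.521 W)(5784 s) = 3013 J.
Photons incident: 3013 / 5.676×10⁻¹⁹ = 5.308×10²¹, i.e. 5.308×10²¹/6.022×10²³ = 0.008814 mol.
Photons absorbed: 0.460 × 0.008814 = 0.004054 mol.
Product: Φ × n_abs = 0.79 × 0.004054 = 0.003203 mol.
As a count: 0.003203 × 6.022×10²³ = 1.9×10²¹.

1.9×10²¹ initiating radicals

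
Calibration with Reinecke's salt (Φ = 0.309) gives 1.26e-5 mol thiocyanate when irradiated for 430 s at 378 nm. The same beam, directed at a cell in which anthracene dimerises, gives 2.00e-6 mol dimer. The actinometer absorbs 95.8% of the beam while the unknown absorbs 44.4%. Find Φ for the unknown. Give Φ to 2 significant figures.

Photons absorbed by the actinometer: 1.26e-5 / 0.309 = 4.078e-5 mol.
Incident flux: 4.078e-5 / 0.958 = 4.257e-5 einstein.
Absorbed by unknown: 0.444 × 4.257e-5 = 1.890e-5 mol.
Φ(unknown) = 2.00e-6 / 1.890e-5 = 0.11.

Φ = 0.11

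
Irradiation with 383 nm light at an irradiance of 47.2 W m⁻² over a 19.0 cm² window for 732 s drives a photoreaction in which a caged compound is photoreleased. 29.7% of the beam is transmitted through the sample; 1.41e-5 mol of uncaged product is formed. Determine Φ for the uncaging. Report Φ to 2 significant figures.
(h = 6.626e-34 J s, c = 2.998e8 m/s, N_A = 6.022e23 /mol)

Φ = 0.095

Photon energy at 383 nm: hc/λ = (6.626e-34)(2.998e8)/(383e-9) = 5.187e-19 J.
Energy delivered: (47.2 W m⁻²)(19.0e-4 m²)(732 s) = 65.65 J.
Photons incident: 65.65 / 5.187e-19 = 1.266e20, i.e. 1.266e20/6.022e23 = 2.102e-4 mol.
Fraction absorbed: 1 − 29.7/100 = 0.7030.
Photons absorbed: 0.7030 × 2.102e-4 = 1.478e-4 mol.
Φ = 1.41e-5 mol / 1.478e-4 mol photons = 0.095.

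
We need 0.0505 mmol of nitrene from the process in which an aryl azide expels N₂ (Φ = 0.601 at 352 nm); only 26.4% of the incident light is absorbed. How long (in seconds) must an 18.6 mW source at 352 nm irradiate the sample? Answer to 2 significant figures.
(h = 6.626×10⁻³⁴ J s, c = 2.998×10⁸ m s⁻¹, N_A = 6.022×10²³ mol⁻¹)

Product: 0.0505 mmol = 5.05×10⁻⁵ mol.
Photons that must be absorbed: 5.05×10⁻⁵ / 0.601 = 8.403×10⁻⁵ mol.
Incident photons needed: 8.403×10⁻⁵ / 0.264 = 3.183×10⁻⁴ mol.
Photon energy: hc/λ = 5.643×10⁻¹⁹ J; per mole, 3.398×10⁵ J mol⁻¹.
Energy required: 3.183×10⁻⁴ × 3.398×10⁵ = 108.2 J.
Time: 108.2 J / 0.0186 W = 5800 s.

t ≈ 5800 s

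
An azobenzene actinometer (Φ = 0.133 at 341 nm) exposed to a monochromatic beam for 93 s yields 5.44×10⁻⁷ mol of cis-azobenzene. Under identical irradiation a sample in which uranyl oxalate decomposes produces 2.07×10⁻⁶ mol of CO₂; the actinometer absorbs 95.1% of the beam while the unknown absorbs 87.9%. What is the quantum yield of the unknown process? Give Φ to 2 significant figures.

Φ = 0.55

Photons absorbed by the actinometer: 5.44×10⁻⁷ / 0.133 = 4.090×10⁻⁶ mol.
Incident flux: 4.090×10⁻⁶ / 0.951 = 4.301×10⁻⁶ einstein.
Absorbed by unknown: 0.879 × 4.301×10⁻⁶ = 3.781×10⁻⁶ mol.
Φ(unknown) = 2.07×10⁻⁶ / 3.781×10⁻⁶ = 0.55.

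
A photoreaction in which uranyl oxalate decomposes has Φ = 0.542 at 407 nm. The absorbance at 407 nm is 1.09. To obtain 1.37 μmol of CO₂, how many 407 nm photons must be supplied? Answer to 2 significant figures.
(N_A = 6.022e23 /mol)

1.7e18 photons

Product: 1.37 μmol = 1.37e-6 mol.
Photons that must be absorbed: 1.37e-6 / 0.542 = 2.528e-6 mol.
Fraction absorbed: 1 − 10^(−1.09) = 0.9187.
Incident photons needed: 2.528e-6 / 0.9187 = 2.752e-6 mol.
Photon count: 2.752e-6 × 6.022e23 = 1.7e18.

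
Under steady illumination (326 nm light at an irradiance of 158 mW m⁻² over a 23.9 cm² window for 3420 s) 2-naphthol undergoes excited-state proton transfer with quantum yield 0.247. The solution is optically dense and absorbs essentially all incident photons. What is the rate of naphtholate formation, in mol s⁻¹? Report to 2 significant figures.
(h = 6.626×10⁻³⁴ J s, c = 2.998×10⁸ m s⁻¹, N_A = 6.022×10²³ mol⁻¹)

Photon energy at 326 nm: hc/λ = (6.626×10⁻³⁴)(2.998×10⁸)/(326×10⁻⁹) = 6.093×10⁻¹⁹ J.
Energy delivered: (158 mW m⁻²)(23.9×10⁻⁴ m²)(3420 s) = 1.291 J.
Photons incident: 1.291 / 6.093×10⁻¹⁹ = 2.119×10¹⁸, i.e. 2.119×10¹⁸/6.022×10²³ = 3.519×10⁻⁶ mol.
Product formed: 0.247 × 3.519×10⁻⁶ = 8.692×10⁻⁷ mol.
Rate: 8.692×10⁻⁷ / 3420 s = 2.5×10⁻¹⁰ mol s⁻¹.

2.5×10⁻¹⁰ mol s⁻¹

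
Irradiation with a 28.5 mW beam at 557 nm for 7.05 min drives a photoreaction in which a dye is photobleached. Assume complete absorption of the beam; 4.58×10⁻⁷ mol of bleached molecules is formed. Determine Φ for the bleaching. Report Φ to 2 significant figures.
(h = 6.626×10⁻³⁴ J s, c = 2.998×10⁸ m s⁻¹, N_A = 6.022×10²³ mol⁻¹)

Photon energy at 557 nm: hc/λ = (6.626×10⁻³⁴)(2.998×10⁸)/(557×10⁻⁹) = 3.566×10⁻¹⁹ J.
Energy delivered: (28.5 mW)(423 s) = 12.06 J.
Photons incident: 12.06 / 3.566×10⁻¹⁹ = 3.382×10¹⁹, i.e. 3.382×10¹⁹/6.022×10²³ = 5.616×10⁻⁵ mol.
Φ = 4.58×10⁻⁷ mol / 5.616×10⁻⁵ mol photons = 0.0082.

Φ = 0.0082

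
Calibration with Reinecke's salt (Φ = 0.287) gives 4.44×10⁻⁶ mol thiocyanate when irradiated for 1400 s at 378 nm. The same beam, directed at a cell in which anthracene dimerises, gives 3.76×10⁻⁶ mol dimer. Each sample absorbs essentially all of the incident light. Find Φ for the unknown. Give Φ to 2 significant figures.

Φ = 0.24

Photons absorbed by the actinometer: 4.44×10⁻⁶ / 0.287 = 1.547×10⁻⁵ mol.
Φ(unknown) = 3.76×10⁻⁶ / 1.547×10⁻⁵ = 0.24.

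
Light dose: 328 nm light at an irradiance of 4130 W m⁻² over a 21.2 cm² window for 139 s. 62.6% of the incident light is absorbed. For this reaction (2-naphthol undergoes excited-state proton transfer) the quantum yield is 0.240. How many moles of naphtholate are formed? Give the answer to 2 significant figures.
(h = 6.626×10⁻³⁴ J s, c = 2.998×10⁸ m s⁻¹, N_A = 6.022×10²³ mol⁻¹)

5.0×10⁻⁴ mol

Photon energy at 328 nm: hc/λ = (6.626×10⁻³⁴)(2.998×10⁸)/(328×10⁻⁹) = 6.056×10⁻¹⁹ J.
Energy delivered: (4130 W m⁻²)(21.2×10⁻⁴ m²)(139 s) = 1217 J.
Photons incident: 1217 / 6.056×10⁻¹⁹ = 2.010×10²¹, i.e. 2.010×10²¹/6.022×10²³ = 0.003338 mol.
Photons absorbed: 0.626 × 0.003338 = 0.002090 mol.
Product: Φ × n_abs = 0.240 × 0.002090 = 5.016×10⁻⁴ mol.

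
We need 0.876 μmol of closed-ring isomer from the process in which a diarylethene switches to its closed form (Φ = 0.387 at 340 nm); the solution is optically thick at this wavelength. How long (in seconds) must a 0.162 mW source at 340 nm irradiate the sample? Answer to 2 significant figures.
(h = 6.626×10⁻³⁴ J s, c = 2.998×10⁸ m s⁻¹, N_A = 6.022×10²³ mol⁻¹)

t ≈ 4900 s

Product: 0.876 μmol = 8.76×10⁻⁷ mol.
Photons that must be absorbed: 8.76×10⁻⁷ / 0.387 = 2.264×10⁻⁶ mol.
Photon energy: hc/λ = 5.843×10⁻¹⁹ J; per mole, 3.519×10⁵ J mol⁻¹.
Energy required: 2.264×10⁻⁶ × 3.519×10⁵ = 0.7967 J.
Time: 0.7967 J / 0.000162 W = 4900 s.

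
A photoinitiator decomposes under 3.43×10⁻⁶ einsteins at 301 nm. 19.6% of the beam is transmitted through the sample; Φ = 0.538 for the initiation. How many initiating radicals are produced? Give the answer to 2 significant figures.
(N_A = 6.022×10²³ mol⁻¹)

Fraction absorbed: 1 − 19.6/100 = 0.8040.
Photons absorbed: 0.8040 × 3.43×10⁻⁶ = 2.758×10⁻⁶ mol.
Product: Φ × n_abs = 0.538 × 2.758×10⁻⁶ = 1.484×10⁻⁶ mol.
As a count: 1.484×10⁻⁶ × 6.022×10²³ = 8.9×10¹⁷.

8.9×10¹⁷ initiating radicals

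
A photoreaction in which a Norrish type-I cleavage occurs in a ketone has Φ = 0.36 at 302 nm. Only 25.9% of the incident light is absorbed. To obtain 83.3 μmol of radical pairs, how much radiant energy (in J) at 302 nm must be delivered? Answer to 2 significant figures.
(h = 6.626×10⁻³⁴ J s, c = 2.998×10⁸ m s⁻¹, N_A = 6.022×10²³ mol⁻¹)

Product: 83.3 μmol = 8.33×10⁻⁵ mol.
Photons that must be absorbed: 8.33×10⁻⁵ / 0.36 = 2.314×10⁻⁴ mol.
Incident photons needed: 2.314×10⁻⁴ / 0.259 = 8.934×10⁻⁴ mol.
Photon energy: hc/λ = 6.578×10⁻¹⁹ J; per mole, 3.961×10⁵ J mol⁻¹.
Energy required: 8.934×10⁻⁴ × 3.961×10⁵ = 350 J.

350 J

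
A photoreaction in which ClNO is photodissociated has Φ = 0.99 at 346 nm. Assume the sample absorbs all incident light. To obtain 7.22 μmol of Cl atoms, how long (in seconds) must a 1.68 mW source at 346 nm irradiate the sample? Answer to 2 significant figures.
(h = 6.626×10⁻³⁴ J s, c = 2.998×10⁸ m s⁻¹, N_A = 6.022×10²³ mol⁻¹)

t ≈ 1500 s

Product: 7.22 μmol = 7.22×10⁻⁶ mol.
Photons that must be absorbed: 7.22×10⁻⁶ / 0.99 = 7.293×10⁻⁶ mol.
Photon energy: hc/λ = 5.741×10⁻¹⁹ J; per mole, 3.457×10⁵ J mol⁻¹.
Energy required: 7.293×10⁻⁶ × 3.457×10⁵ = 2.521 J.
Time: 2.521 J / 0.00168 W = 1500 s.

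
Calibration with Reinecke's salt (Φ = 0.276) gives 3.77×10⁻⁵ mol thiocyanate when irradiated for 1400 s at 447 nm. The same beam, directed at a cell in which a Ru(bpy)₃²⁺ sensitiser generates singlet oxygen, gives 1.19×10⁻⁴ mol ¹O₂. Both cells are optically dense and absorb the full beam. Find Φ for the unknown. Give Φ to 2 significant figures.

Photons absorbed by the actinometer: 3.77×10⁻⁵ / 0.276 = 1.366×10⁻⁴ mol.
Φ(unknown) = 1.19×10⁻⁴ / 1.366×10⁻⁴ = 0.87.

Φ = 0.87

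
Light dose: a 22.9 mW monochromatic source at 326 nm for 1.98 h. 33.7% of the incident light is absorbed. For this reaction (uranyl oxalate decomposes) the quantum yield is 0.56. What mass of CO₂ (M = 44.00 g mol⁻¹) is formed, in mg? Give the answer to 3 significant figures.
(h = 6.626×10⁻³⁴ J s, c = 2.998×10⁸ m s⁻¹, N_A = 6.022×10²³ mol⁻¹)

3.69 mg

Photon energy at 326 nm: hc/λ = (6.626×10⁻³⁴)(2.998×10⁸)/(326×10⁻⁹) = 6.093×10⁻¹⁹ J.
Energy delivered: (22.9 mW)(7128 s) = 163.2 J.
Photons incident: 163.2 / 6.093×10⁻¹⁹ = 2.678×10²⁰, i.e. 2.678×10²⁰/6.022×10²³ = 4.447×10⁻⁴ mol.
Photons absorbed: 0.337 × 4.447×10⁻⁴ = 1.499×10⁻⁴ mol.
Product: Φ × n_abs = 0.56 × 1.499×10⁻⁴ = 8.394×10⁻⁵ mol.
Mass: 8.394×10⁻⁵ × 44.00 = 0.003693 g = 3.69 mg.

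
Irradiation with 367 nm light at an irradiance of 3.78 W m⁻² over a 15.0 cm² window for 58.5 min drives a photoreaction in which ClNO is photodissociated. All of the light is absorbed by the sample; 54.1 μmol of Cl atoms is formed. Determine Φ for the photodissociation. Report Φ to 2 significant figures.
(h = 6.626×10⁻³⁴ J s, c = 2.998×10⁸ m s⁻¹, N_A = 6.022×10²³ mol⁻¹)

Product: 54.1 μmol = 5.41×10⁻⁵ mol.
Photon energy at 367 nm: hc/λ = (6.626×10⁻³⁴)(2.998×10⁸)/(367×10⁻⁹) = 5.413×10⁻¹⁹ J.
Energy delivered: (3.78 W m⁻²)(15.0×10⁻⁴ m²)(3510 s) = 19.90 J.
Photons incident: 19.90 / 5.413×10⁻¹⁹ = 3.676×10¹⁹, i.e. 3.676×10¹⁹/6.022×10²³ = 6.104×10⁻⁵ mol.
Φ = 5.41×10⁻⁵ mol / 6.104×10⁻⁵ mol photons = 0.89.

Φ = 0.89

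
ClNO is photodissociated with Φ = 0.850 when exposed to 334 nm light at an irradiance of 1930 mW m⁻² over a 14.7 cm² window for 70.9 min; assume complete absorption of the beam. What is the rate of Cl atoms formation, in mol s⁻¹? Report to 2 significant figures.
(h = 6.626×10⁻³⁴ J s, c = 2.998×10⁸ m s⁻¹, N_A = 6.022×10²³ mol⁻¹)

Photon energy at 334 nm: hc/λ = (6.626×10⁻³⁴)(2.998×10⁸)/(334×10⁻⁹) = 5.948×10⁻¹⁹ J.
Energy delivered: (1930 mW m⁻²)(14.7×10⁻⁴ m²)(4254 s) = 12.07 J.
Photons incident: 12.07 / 5.948×10⁻¹⁹ = 2.029×10¹⁹, i.e. 2.029×10¹⁹/6.022×10²³ = 3.369×10⁻⁵ mol.
Product formed: 0.850 × 3.369×10⁻⁵ = 2.864×10⁻⁵ mol.
Rate: 2.864×10⁻⁵ / 4254 s = 6.7×10⁻⁹ mol s⁻¹.

6.7×10⁻⁹ mol s⁻¹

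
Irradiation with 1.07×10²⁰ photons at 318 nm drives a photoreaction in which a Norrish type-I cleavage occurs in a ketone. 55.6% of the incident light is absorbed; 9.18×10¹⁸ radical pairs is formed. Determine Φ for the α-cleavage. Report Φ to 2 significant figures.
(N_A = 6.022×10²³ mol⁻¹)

Φ = 0.15

Product: 9.18×10¹⁸ / 6.022×10²³ = 1.524×10⁻⁵ mol.
Moles of photons: 1.07×10²⁰ / 6.022×10²³ = 1.777×10⁻⁴ mol.
Photons absorbed: 0.556 × 1.777×10⁻⁴ = 9.880×10⁻⁵ mol.
Φ = 1.524×10⁻⁵ mol / 9.880×10⁻⁵ mol photons = 0.15.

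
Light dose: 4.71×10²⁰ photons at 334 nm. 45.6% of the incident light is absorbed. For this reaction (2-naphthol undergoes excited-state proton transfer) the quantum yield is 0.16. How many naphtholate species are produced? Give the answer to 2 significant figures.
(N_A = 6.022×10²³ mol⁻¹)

Moles of photons: 4.71×10²⁰ / 6.022×10²³ = 7.821×10⁻⁴ mol.
Photons absorbed: 0.456 × 7.821×10⁻⁴ = 3.566×10⁻⁴ mol.
Product: Φ × n_abs = 0.16 × 3.566×10⁻⁴ = 5.706×10⁻⁵ mol.
As a count: 5.706×10⁻⁵ × 6.022×10²³ = 3.4×10¹⁹.

3.4×10¹⁹ species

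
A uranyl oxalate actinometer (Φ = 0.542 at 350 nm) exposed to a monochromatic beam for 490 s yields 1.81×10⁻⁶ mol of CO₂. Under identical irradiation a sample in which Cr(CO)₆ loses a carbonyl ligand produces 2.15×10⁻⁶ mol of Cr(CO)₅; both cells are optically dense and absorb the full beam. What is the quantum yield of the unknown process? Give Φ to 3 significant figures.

Φ = 0.644

Photons absorbed by the actinometer: 1.81×10⁻⁶ / 0.542 = 3.339×10⁻⁶ mol.
Φ(unknown) = 2.15×10⁻⁶ / 3.339×10⁻⁶ = 0.644.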